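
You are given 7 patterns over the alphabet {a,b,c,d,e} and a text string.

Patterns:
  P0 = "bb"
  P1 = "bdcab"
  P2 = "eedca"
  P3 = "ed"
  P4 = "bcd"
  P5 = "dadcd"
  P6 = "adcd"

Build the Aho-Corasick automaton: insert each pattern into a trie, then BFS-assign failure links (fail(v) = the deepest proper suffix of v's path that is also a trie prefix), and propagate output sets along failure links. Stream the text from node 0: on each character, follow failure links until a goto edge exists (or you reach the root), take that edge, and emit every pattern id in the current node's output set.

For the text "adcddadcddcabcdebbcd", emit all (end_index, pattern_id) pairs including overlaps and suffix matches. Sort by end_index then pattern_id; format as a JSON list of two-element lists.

Build automaton:
Trie (insert patterns):
  0='ε' goto a→20 b→1 d→15 e→7
  1='b' goto b→2 c→13 d→3
  2='bb' goto ·  ←P0
  3='bd' goto c→4
  4='bdc' goto a→5
  5='bdca' goto b→6
  6='bdcab' goto ·  ←P1
  7='e' goto d→12 e→8
  8='ee' goto d→9
  9='eed' goto c→10
  10='eedc' goto a→11
  11='eedca' goto ·  ←P2
  12='ed' goto ·  ←P3
  13='bc' goto d→14
  14='bcd' goto ·  ←P4
  15='d' goto a→16
  16='da' goto d→17
  17='dad' goto c→18
  18='dadc' goto d→19
  19='dadcd' goto ·  ←P5
  20='a' goto d→21
  21='ad' goto c→22
  22='adc' goto d→23
  23='adcd' goto ·  ←P6

BFS fail/out derivation:
  n1('b'): parent n0 fail=0; on 'b' 0 → fail=0;  out ∅∪∅=∅
  n7('e'): parent n0 fail=0; on 'e' 0 → fail=0;  out ∅∪∅=∅
  n15('d'): parent n0 fail=0; on 'd' 0 → fail=0;  out ∅∪∅=∅
  n20('a'): parent n0 fail=0; on 'a' 0 → fail=0;  out ∅∪∅=∅
  n2('bb'): parent n1 fail=0; on 'b' 0 → fail=1;  out {0}∪∅={0}
  n3('bd'): parent n1 fail=0; on 'd' 0 → fail=15;  out ∅∪∅=∅
  n8('ee'): parent n7 fail=0; on 'e' 0 → fail=7;  out ∅∪∅=∅
  n12('ed'): parent n7 fail=0; on 'd' 0 → fail=15;  out {3}∪∅={3}
  n13('bc'): parent n1 fail=0; on 'c' 0 → fail=0;  out ∅∪∅=∅
  n16('da'): parent n15 fail=0; on 'a' 0 → fail=20;  out ∅∪∅=∅
  n21('ad'): parent n20 fail=0; on 'd' 0 → fail=15;  out ∅∪∅=∅
  n4('bdc'): parent n3 fail=15; on 'c' 15→0 → fail=0;  out ∅∪∅=∅
  n9('eed'): parent n8 fail=7; on 'd' 7 → fail=12;  out ∅∪{3}={3}
  n14('bcd'): parent n13 fail=0; on 'd' 0 → fail=15;  out {4}∪∅={4}
  n17('dad'): parent n16 fail=20; on 'd' 20 → fail=21;  out ∅∪∅=∅
  n22('adc'): parent n21 fail=15; on 'c' 15→0 → fail=0;  out ∅∪∅=∅
  n5('bdca'): parent n4 fail=0; on 'a' 0 → fail=20;  out ∅∪∅=∅
  n10('eedc'): parent n9 fail=12; on 'c' 12→15→0 → fail=0;  out ∅∪∅=∅
  n18('dadc'): parent n17 fail=21; on 'c' 21 → fail=22;  out ∅∪∅=∅
  n23('adcd'): parent n22 fail=0; on 'd' 0 → fail=15;  out {6}∪∅={6}
  n6('bdcab'): parent n5 fail=20; on 'b' 20→0 → fail=1;  out {1}∪∅={1}
  n11('eedca'): parent n10 fail=0; on 'a' 0 → fail=20;  out {2}∪∅={2}
  n19('dadcd'): parent n18 fail=22; on 'd' 22 → fail=23;  out {5}∪{6}={5,6}

Text stream:
pos 0 'a': at 20
pos 1 'd': at 21
pos 2 'c': at 22
pos 3 'd': at 23  emit P6@[0:3]
pos 4 'd': at 15 (fail-walked)
pos 5 'a': at 16
pos 6 'd': at 17
pos 7 'c': at 18
pos 8 'd': at 19  emit P5@[4:8],P6@[5:8]
pos 9 'd': at 15 (fail-walked)
pos 10 'c': at 0 (fail-walked)
pos 11 'a': at 20
pos 12 'b': at 1 (fail-walked)
pos 13 'c': at 13
pos 14 'd': at 14  emit P4@[12:14]
pos 15 'e': at 7 (fail-walked)
pos 16 'b': at 1 (fail-walked)
pos 17 'b': at 2  emit P0@[16:17]
pos 18 'c': at 13 (fail-walked)
pos 19 'd': at 14  emit P4@[17:19]

All matches (sorted): [[3,6],[8,5],[8,6],[14,4],[17,0],[19,4]]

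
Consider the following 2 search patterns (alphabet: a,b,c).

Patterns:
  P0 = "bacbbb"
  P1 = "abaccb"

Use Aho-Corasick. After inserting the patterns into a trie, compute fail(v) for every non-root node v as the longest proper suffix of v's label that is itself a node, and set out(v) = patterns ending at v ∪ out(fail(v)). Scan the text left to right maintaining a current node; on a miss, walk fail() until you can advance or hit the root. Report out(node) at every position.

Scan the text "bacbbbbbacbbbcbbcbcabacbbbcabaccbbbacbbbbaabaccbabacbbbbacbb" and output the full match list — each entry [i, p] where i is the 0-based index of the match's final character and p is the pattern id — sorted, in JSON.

Build:
Trie (insert patterns):
  n0 'ε': a→7 b→1
  n1 'b': a→2
  n2 'ba': c→3
  n3 'bac': b→4
  n4 'bacb': b→5
  n5 'bacbb': b→6
  n6 'bacbbb': ·  ←P0
  n7 'a': b→8
  n8 'ab': a→9
  n9 'aba': c→10
  n10 'abac': c→11
  n11 'abacc': b→12
  n12 'abaccb': ·  ←P1

Failure links (BFS by depth):
  n1('b'): parent n0 fail=0; on 'b' 0 → fail=0;  out ∅∪∅=∅
  n7('a'): parent n0 fail=0; on 'a' 0 → fail=0;  out ∅∪∅=∅
  n2('ba'): parent n1 fail=0; on 'a' 0 → fail=7;  out ∅∪∅=∅
  n8('ab'): parent n7 fail=0; on 'b' 0 → fail=1;  out ∅∪∅=∅
  n3('bac'): parent n2 fail=7; on 'c' 7→0 → fail=0;  out ∅∪∅=∅
  n9('aba'): parent n8 fail=1; on 'a' 1 → fail=2;  out ∅∪∅=∅
  n4('bacb'): parent n3 fail=0; on 'b' 0 → fail=1;  out ∅∪∅=∅
  n10('abac'): parent n9 fail=2; on 'c' 2 → fail=3;  out ∅∪∅=∅
  n5('bacbb'): parent n4 fail=1; on 'b' 1→0 → fail=1;  out ∅∪∅=∅
  n11('abacc'): parent n10 fail=3; on 'c' 3→0 → fail=0;  out ∅∪∅=∅
  n6('bacbbb'): parent n5 fail=1; on 'b' 1→0 → fail=1;  out {0}∪∅={0}
  n12('abaccb'): parent n11 fail=0; on 'b' 0 → fail=1;  out {1}∪∅={1}

Run:
pos 0 'b': at 1
pos 1 'a': at 2
pos 2 'c': at 3
pos 3 'b': at 4
pos 4 'b': at 5
pos 5 'b': at 6  → match P0@[0:5]
pos 6 'b': at 1 (fail-walked)
pos 7 'b': at 1 (fail-walked)
pos 8 'a': at 2
pos 9 'c': at 3
pos 10 'b': at 4
pos 11 'b': at 5
pos 12 'b': at 6  → match P0@[7:12]
pos 13 'c': at 0 (fail-walked)
pos 14 'b': at 1
pos 15 'b': at 1 (fail-walked)
pos 16 'c': at 0 (fail-walked)
pos 17 'b': at 1
pos 18 'c': at 0 (fail-walked)
pos 19 'a': at 7
pos 20 'b': at 8
pos 21 'a': at 9
pos 22 'c': at 10
pos 23 'b': at 4 (fail-walked)
pos 24 'b': at 5
pos 25 'b': at 6  → match P0@[20:25]
pos 26 'c': at 0 (fail-walked)
pos 27 'a': at 7
pos 28 'b': at 8
pos 29 'a': at 9
pos 30 'c': at 10
pos 31 'c': at 11
pos 32 'b': at 12  → match P1@[27:32]
pos 33 'b': at 1 (fail-walked)
pos 34 'b': at 1 (fail-walked)
pos 35 'a': at 2
pos 36 'c': at 3
pos 37 'b': at 4
pos 38 'b': at 5
pos 39 'b': at 6  → match P0@[34:39]
pos 40 'b': at 1 (fail-walked)
pos 41 'a': at 2
pos 42 'a': at 7 (fail-walked)
pos 43 'b': at 8
pos 44 'a': at 9
pos 45 'c': at 10
pos 46 'c': at 11
pos 47 'b': at 12  → match P1@[42:47]
pos 48 'a': at 2 (fail-walked)
pos 49 'b': at 8 (fail-walked)
pos 50 'a': at 9
pos 51 'c': at 10
pos 52 'b': at 4 (fail-walked)
pos 53 'b': at 5
pos 54 'b': at 6  → match P0@[49:54]
pos 55 'b': at 1 (fail-walked)
pos 56 'a': at 2
pos 57 'c': at 3
pos 58 'b': at 4
pos 59 'b': at 5

All matches (sorted): [[5,0],[12,0],[25,0],[32,1],[39,0],[47,1],[54,0]]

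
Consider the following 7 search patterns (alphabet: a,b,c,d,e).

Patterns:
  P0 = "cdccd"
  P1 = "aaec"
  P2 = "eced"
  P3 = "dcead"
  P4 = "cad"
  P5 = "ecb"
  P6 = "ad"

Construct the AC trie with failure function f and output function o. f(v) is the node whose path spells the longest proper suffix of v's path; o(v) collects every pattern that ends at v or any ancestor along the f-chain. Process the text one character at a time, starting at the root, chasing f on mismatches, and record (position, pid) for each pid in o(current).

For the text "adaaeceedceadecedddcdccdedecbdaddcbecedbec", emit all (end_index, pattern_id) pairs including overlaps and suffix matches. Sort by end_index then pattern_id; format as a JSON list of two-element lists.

Build automaton:
Trie (insert patterns):
  n0 'ε': a→6 c→1 d→14 e→10
  n1 'c': a→19 d→2
  n2 'cd': c→3
  n3 'cdc': c→4
  n4 'cdcc': d→5
  n5 'cdccd': ·  ←P0
  n6 'a': a→7 d→22
  n7 'aa': e→8
  n8 'aae': c→9
  n9 'aaec': ·  ←P1
  n10 'e': c→11
  n11 'ec': b→21 e→12
  n12 'ece': d→13
  n13 'eced': ·  ←P2
  n14 'd': c→15
  n15 'dc': e→16
  n16 'dce': a→17
  n17 'dcea': d→18
  n18 'dcead': ·  ←P3
  n19 'ca': d→20
  n20 'cad': ·  ←P4
  n21 'ecb': ·  ←P5
  n22 'ad': ·  ←P6

Failure links (BFS by depth):
  fail(1) 'c': from fail(0)=0 chase 'c': 0 ⇒ 0;  out=∅∪out(0)=∅
  fail(6) 'a': from fail(0)=0 chase 'a': 0 ⇒ 0;  out=∅∪out(0)=∅
  fail(10) 'e': from fail(0)=0 chase 'e': 0 ⇒ 0;  out=∅∪out(0)=∅
  fail(14) 'd': from fail(0)=0 chase 'd': 0 ⇒ 0;  out=∅∪out(0)=∅
  fail(2) 'cd': from fail(1)=0 chase 'd': 0 ⇒ 14;  out=∅∪out(14)=∅
  fail(7) 'aa': from fail(6)=0 chase 'a': 0 ⇒ 6;  out=∅∪out(6)=∅
  fail(11) 'ec': from fail(10)=0 chase 'c': 0 ⇒ 1;  out=∅∪out(1)=∅
  fail(15) 'dc': from fail(14)=0 chase 'c': 0 ⇒ 1;  out=∅∪out(1)=∅
  fail(19) 'ca': from fail(1)=0 chase 'a': 0 ⇒ 6;  out=∅∪out(6)=∅
  fail(22) 'ad': from fail(6)=0 chase 'd': 0 ⇒ 14;  out={6}∪out(14)={6}
  fail(3) 'cdc': from fail(2)=14 chase 'c': 14 ⇒ 15;  out=∅∪out(15)=∅
  fail(8) 'aae': from fail(7)=6 chase 'e': 6→0 ⇒ 10;  out=∅∪out(10)=∅
  fail(12) 'ece': from fail(11)=1 chase 'e': 1→0 ⇒ 10;  out=∅∪out(10)=∅
  fail(16) 'dce': from fail(15)=1 chase 'e': 1→0 ⇒ 10;  out=∅∪out(10)=∅
  fail(20) 'cad': from fail(19)=6 chase 'd': 6 ⇒ 22;  out={4}∪out(22)={4,6}
  fail(21) 'ecb': from fail(11)=1 chase 'b': 1→0 ⇒ 0;  out={5}∪out(0)={5}
  fail(4) 'cdcc': from fail(3)=15 chase 'c': 15→1→0 ⇒ 1;  out=∅∪out(1)=∅
  fail(9) 'aaec': from fail(8)=10 chase 'c': 10 ⇒ 11;  out={1}∪out(11)={1}
  fail(13) 'eced': from fail(12)=10 chase 'd': 10→0 ⇒ 14;  out={2}∪out(14)={2}
  fail(17) 'dcea': from fail(16)=10 chase 'a': 10→0 ⇒ 6;  out=∅∪out(6)=∅
  fail(5) 'cdccd': from fail(4)=1 chase 'd': 1 ⇒ 2;  out={0}∪out(2)={0}
  fail(18) 'dcead': from fail(17)=6 chase 'd': 6 ⇒ 22;  out={3}∪out(22)={3,6}

Scan:
pos 0 'a': at 6
pos 1 'd': at 22  → match P6@[0:1]
pos 2 'a': at 6 (via fail)
pos 3 'a': at 7
pos 4 'e': at 8
pos 5 'c': at 9  → match P1@[2:5]
pos 6 'e': at 12 (via fail)
pos 7 'e': at 10 (via fail)
pos 8 'd': at 14 (via fail)
pos 9 'c': at 15
pos 10 'e': at 16
pos 11 'a': at 17
pos 12 'd': at 18  → match P3@[8:12],P6@[11:12]
pos 13 'e': at 10 (via fail)
pos 14 'c': at 11
pos 15 'e': at 12
pos 16 'd': at 13  → match P2@[13:16]
pos 17 'd': at 14 (via fail)
pos 18 'd': at 14 (via fail)
pos 19 'c': at 15
pos 20 'd': at 2 (via fail)
pos 21 'c': at 3
pos 22 'c': at 4
pos 23 'd': at 5  → match P0@[19:23]
pos 24 'e': at 10 (via fail)
pos 25 'd': at 14 (via fail)
pos 26 'e': at 10 (via fail)
pos 27 'c': at 11
pos 28 'b': at 21  → match P5@[26:28]
pos 29 'd': at 14 (via fail)
pos 30 'a': at 6 (via fail)
pos 31 'd': at 22  → match P6@[30:31]
pos 32 'd': at 14 (via fail)
pos 33 'c': at 15
pos 34 'b': at 0 (via fail)
pos 35 'e': at 10
pos 36 'c': at 11
pos 37 'e': at 12
pos 38 'd': at 13  → match P2@[35:38]
pos 39 'b': at 0 (via fail)
pos 40 'e': at 10
pos 41 'c': at 11

Result: [[1,6],[5,1],[12,3],[12,6],[16,2],[23,0],[28,5],[31,6],[38,2]]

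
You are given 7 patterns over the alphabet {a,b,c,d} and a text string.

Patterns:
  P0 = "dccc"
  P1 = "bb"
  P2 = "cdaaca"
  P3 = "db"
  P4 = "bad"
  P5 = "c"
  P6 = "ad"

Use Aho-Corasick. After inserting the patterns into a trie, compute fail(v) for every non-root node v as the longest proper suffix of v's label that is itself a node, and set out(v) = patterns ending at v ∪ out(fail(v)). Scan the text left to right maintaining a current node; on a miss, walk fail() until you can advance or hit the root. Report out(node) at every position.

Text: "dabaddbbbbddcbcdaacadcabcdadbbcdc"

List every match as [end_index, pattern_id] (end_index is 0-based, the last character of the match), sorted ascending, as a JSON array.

Build automaton:
Trie nodes:
  n0 'ε': a→16 b→5 c→7 d→1
  n1 'd': b→13 c→2
  n2 'dc': c→3
  n3 'dcc': c→4
  n4 'dccc': ·  ←P0
  n5 'b': a→14 b→6
  n6 'bb': ·  ←P1
  n7 'c': d→8  ←P5
  n8 'cd': a→9
  n9 'cda': a→10
  n10 'cdaa': c→11
  n11 'cdaac': a→12
  n12 'cdaaca': ·  ←P2
  n13 'db': ·  ←P3
  n14 'ba': d→15
  n15 'bad': ·  ←P4
  n16 'a': d→17
  n17 'ad': ·  ←P6

BFS fail/out derivation:
  fail(1) 'd': from fail(0)=0 chase 'd': 0 ⇒ 0;  out=∅∪out(0)=∅
  fail(5) 'b': from fail(0)=0 chase 'b': 0 ⇒ 0;  out=∅∪out(0)=∅
  fail(7) 'c': from fail(0)=0 chase 'c': 0 ⇒ 0;  out={5}∪out(0)={5}
  fail(16) 'a': from fail(0)=0 chase 'a': 0 ⇒ 0;  out=∅∪out(0)=∅
  fail(2) 'dc': from fail(1)=0 chase 'c': 0 ⇒ 7;  out=∅∪out(7)={5}
  fail(6) 'bb': from fail(5)=0 chase 'b': 0 ⇒ 5;  out={1}∪out(5)={1}
  fail(8) 'cd': from fail(7)=0 chase 'd': 0 ⇒ 1;  out=∅∪out(1)=∅
  fail(13) 'db': from fail(1)=0 chase 'b': 0 ⇒ 5;  out={3}∪out(5)={3}
  fail(14) 'ba': from fail(5)=0 chase 'a': 0 ⇒ 16;  out=∅∪out(16)=∅
  fail(17) 'ad': from fail(16)=0 chase 'd': 0 ⇒ 1;  out={6}∪out(1)={6}
  fail(3) 'dcc': from fail(2)=7 chase 'c': 7→0 ⇒ 7;  out=∅∪out(7)={5}
  fail(9) 'cda': from fail(8)=1 chase 'a': 1→0 ⇒ 16;  out=∅∪out(16)=∅
  fail(15) 'bad': from fail(14)=16 chase 'd': 16 ⇒ 17;  out={4}∪out(17)={4,6}
  fail(4) 'dccc': from fail(3)=7 chase 'c': 7→0 ⇒ 7;  out={0}∪out(7)={0,5}
  fail(10) 'cdaa': from fail(9)=16 chase 'a': 16→0 ⇒ 16;  out=∅∪out(16)=∅
  fail(11) 'cdaac': from fail(10)=16 chase 'c': 16→0 ⇒ 7;  out=∅∪out(7)={5}
  fail(12) 'cdaaca': from fail(11)=7 chase 'a': 7→0 ⇒ 16;  out={2}∪out(16)={2}

Run:
[0] read 'd'  n0⇒n1
[1] read 'a'  n1⇒n16 (fail-walked)
[2] read 'b'  n16⇒n5 (fail-walked)
[3] read 'a'  n5⇒n14
[4] read 'd'  n14⇒n15  → match P4@[2:4],P6@[3:4]
[5] read 'd'  n15⇒n1 (fail-walked)
[6] read 'b'  n1⇒n13  → match P3@[5:6]
[7] read 'b'  n13⇒n6 (fail-walked)  → match P1@[6:7]
[8] read 'b'  n6⇒n6 (fail-walked)  → match P1@[7:8]
[9] read 'b'  n6⇒n6 (fail-walked)  → match P1@[8:9]
[10] read 'd'  n6⇒n1 (fail-walked)
[11] read 'd'  n1⇒n1 (fail-walked)
[12] read 'c'  n1⇒n2  → match P5@[12:12]
[13] read 'b'  n2⇒n5 (fail-walked)
[14] read 'c'  n5⇒n7 (fail-walked)  → match P5@[14:14]
[15] read 'd'  n7⇒n8
[16] read 'a'  n8⇒n9
[17] read 'a'  n9⇒n10
[18] read 'c'  n10⇒n11  → match P5@[18:18]
[19] read 'a'  n11⇒n12  → match P2@[14:19]
[20] read 'd'  n12⇒n17 (fail-walked)  → match P6@[19:20]
[21] read 'c'  n17⇒n2 (fail-walked)  → match P5@[21:21]
[22] read 'a'  n2⇒n16 (fail-walked)
[23] read 'b'  n16⇒n5 (fail-walked)
[24] read 'c'  n5⇒n7 (fail-walked)  → match P5@[24:24]
[25] read 'd'  n7⇒n8
[26] read 'a'  n8⇒n9
[27] read 'd'  n9⇒n17 (fail-walked)  → match P6@[26:27]
[28] read 'b'  n17⇒n13 (fail-walked)  → match P3@[27:28]
[29] read 'b'  n13⇒n6 (fail-walked)  → match P1@[28:29]
[30] read 'c'  n6⇒n7 (fail-walked)  → match P5@[30:30]
[31] read 'd'  n7⇒n8
[32] read 'c'  n8⇒n2 (fail-walked)  → match P5@[32:32]

All matches (sorted): [[4,4],[4,6],[6,3],[7,1],[8,1],[9,1],[12,5],[14,5],[18,5],[19,2],[20,6],[21,5],[24,5],[27,6],[28,3],[29,1],[30,5],[32,5]]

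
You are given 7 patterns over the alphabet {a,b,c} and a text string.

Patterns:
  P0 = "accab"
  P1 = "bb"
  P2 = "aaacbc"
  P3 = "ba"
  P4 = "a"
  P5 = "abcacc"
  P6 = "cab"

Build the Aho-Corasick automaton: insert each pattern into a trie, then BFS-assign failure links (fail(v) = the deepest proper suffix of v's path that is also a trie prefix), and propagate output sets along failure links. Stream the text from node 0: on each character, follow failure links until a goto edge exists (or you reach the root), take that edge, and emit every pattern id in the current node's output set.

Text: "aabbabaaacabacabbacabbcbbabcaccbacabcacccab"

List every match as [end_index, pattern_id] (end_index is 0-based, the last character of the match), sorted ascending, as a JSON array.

Construct AC machine:
Trie nodes:
  0='ε' goto a→1 b→6 c→19
  1='a' goto a→8 b→14 c→2  ←P4
  2='ac' goto c→3
  3='acc' goto a→4
  4='acca' goto b→5
  5='accab' goto ·  ←P0
  6='b' goto a→13 b→7
  7='bb' goto ·  ←P1
  8='aa' goto a→9
  9='aaa' goto c→10
  10='aaac' goto b→11
  11='aaacb' goto c→12
  12='aaacbc' goto ·  ←P2
  13='ba' goto ·  ←P3
  14='ab' goto c→15
  15='abc' goto a→16
  16='abca' goto c→17
  17='abcac' goto c→18
  18='abcacc' goto ·  ←P5
  19='c' goto a→20
  20='ca' goto b→21
  21='cab' goto ·  ←P6

Failure links (BFS by depth):
  fail(1) 'a': from fail(0)=0 chase 'a': 0 ⇒ 0;  out={4}∪out(0)={4}
  fail(6) 'b': from fail(0)=0 chase 'b': 0 ⇒ 0;  out=∅∪out(0)=∅
  fail(19) 'c': from fail(0)=0 chase 'c': 0 ⇒ 0;  out=∅∪out(0)=∅
  fail(2) 'ac': from fail(1)=0 chase 'c': 0 ⇒ 19;  out=∅∪out(19)=∅
  fail(7) 'bb': from fail(6)=0 chase 'b': 0 ⇒ 6;  out={1}∪out(6)={1}
  fail(8) 'aa': from fail(1)=0 chase 'a': 0 ⇒ 1;  out=∅∪out(1)={4}
  fail(13) 'ba': from fail(6)=0 chase 'a': 0 ⇒ 1;  out={3}∪out(1)={3,4}
  fail(14) 'ab': from fail(1)=0 chase 'b': 0 ⇒ 6;  out=∅∪out(6)=∅
  fail(20) 'ca': from fail(19)=0 chase 'a': 0 ⇒ 1;  out=∅∪out(1)={4}
  fail(3) 'acc': from fail(2)=19 chase 'c': 19→0 ⇒ 19;  out=∅∪out(19)=∅
  fail(9) 'aaa': from fail(8)=1 chase 'a': 1 ⇒ 8;  out=∅∪out(8)={4}
  fail(15) 'abc': from fail(14)=6 chase 'c': 6→0 ⇒ 19;  out=∅∪out(19)=∅
  fail(21) 'cab': from fail(20)=1 chase 'b': 1 ⇒ 14;  out={6}∪out(14)={6}
  fail(4) 'acca': from fail(3)=19 chase 'a': 19 ⇒ 20;  out=∅∪out(20)={4}
  fail(10) 'aaac': from fail(9)=8 chase 'c': 8→1 ⇒ 2;  out=∅∪out(2)=∅
  fail(16) 'abca': from fail(15)=19 chase 'a': 19 ⇒ 20;  out=∅∪out(20)={4}
  fail(5) 'accab': from fail(4)=20 chase 'b': 20 ⇒ 21;  out={0}∪out(21)={0,6}
  fail(11) 'aaacb': from fail(10)=2 chase 'b': 2→19→0 ⇒ 6;  out=∅∪out(6)=∅
  fail(17) 'abcac': from fail(16)=20 chase 'c': 20→1 ⇒ 2;  out=∅∪out(2)=∅
  fail(12) 'aaacbc': from fail(11)=6 chase 'c': 6→0 ⇒ 19;  out={2}∪out(19)={2}
  fail(18) 'abcacc': from fail(17)=2 chase 'c': 2 ⇒ 3;  out={5}∪out(3)={5}

Text stream:
pos 0 'a': at 1  → match P4@[0:0]
pos 1 'a': at 8  → match P4@[1:1]
pos 2 'b': at 14 ·f
pos 3 'b': at 7 ·f  → match P1@[2:3]
pos 4 'a': at 13 ·f  → match P3@[3:4],P4@[4:4]
pos 5 'b': at 14 ·f
pos 6 'a': at 13 ·f  → match P3@[5:6],P4@[6:6]
pos 7 'a': at 8 ·f  → match P4@[7:7]
pos 8 'a': at 9  → match P4@[8:8]
pos 9 'c': at 10
pos 10 'a': at 20 ·f  → match P4@[10:10]
pos 11 'b': at 21  → match P6@[9:11]
pos 12 'a': at 13 ·f  → match P3@[11:12],P4@[12:12]
pos 13 'c': at 2 ·f
pos 14 'a': at 20 ·f  → match P4@[14:14]
pos 15 'b': at 21  → match P6@[13:15]
pos 16 'b': at 7 ·f  → match P1@[15:16]
pos 17 'a': at 13 ·f  → match P3@[16:17],P4@[17:17]
pos 18 'c': at 2 ·f
pos 19 'a': at 20 ·f  → match P4@[19:19]
pos 20 'b': at 21  → match P6@[18:20]
pos 21 'b': at 7 ·f  → match P1@[20:21]
pos 22 'c': at 19 ·f
pos 23 'b': at 6 ·f
pos 24 'b': at 7  → match P1@[23:24]
pos 25 'a': at 13 ·f  → match P3@[24:25],P4@[25:25]
pos 26 'b': at 14 ·f
pos 27 'c': at 15
pos 28 'a': at 16  → match P4@[28:28]
pos 29 'c': at 17
pos 30 'c': at 18  → match P5@[25:30]
pos 31 'b': at 6 ·f
pos 32 'a': at 13  → match P3@[31:32],P4@[32:32]
pos 33 'c': at 2 ·f
pos 34 'a': at 20 ·f  → match P4@[34:34]
pos 35 'b': at 21  → match P6@[33:35]
pos 36 'c': at 15 ·f
pos 37 'a': at 16  → match P4@[37:37]
pos 38 'c': at 17
pos 39 'c': at 18  → match P5@[34:39]
pos 40 'c': at 19 ·f
pos 41 'a': at 20  → match P4@[41:41]
pos 42 'b': at 21  → match P6@[40:42]

All matches (sorted): [[0,4],[1,4],[3,1],[4,3],[4,4],[6,3],[6,4],[7,4],[8,4],[10,4],[11,6],[12,3],[12,4],[14,4],[15,6],[16,1],[17,3],[17,4],[19,4],[20,6],[21,1],[24,1],[25,3],[25,4],[28,4],[30,5],[32,3],[32,4],[34,4],[35,6],[37,4],[39,5],[41,4],[42,6]]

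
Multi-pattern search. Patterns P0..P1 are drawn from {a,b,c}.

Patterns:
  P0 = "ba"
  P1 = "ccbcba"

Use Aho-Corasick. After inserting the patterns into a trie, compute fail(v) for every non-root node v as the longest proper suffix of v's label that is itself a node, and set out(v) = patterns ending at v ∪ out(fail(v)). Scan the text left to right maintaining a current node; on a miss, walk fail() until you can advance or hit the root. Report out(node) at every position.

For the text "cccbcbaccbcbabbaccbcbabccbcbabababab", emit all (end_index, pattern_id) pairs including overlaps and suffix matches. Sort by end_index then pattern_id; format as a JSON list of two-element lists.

Build automaton:
Trie (insert patterns):
  0='ε' goto b→1 c→3
  1='b' goto a→2
  2='ba' goto ·  [P0 ends]
  3='c' goto c→4
  4='cc' goto b→5
  5='ccb' goto c→6
  6='ccbc' goto b→7
  7='ccbcb' goto a→8
  8='ccbcba' goto ·  [P1 ends]

BFS fail/out derivation:
  n1('b'): parent n0 fail=0; on 'b' 0 → fail=0;  out ∅∪∅=∅
  n3('c'): parent n0 fail=0; on 'c' 0 → fail=0;  out ∅∪∅=∅
  n2('ba'): parent n1 fail=0; on 'a' 0 → fail=0;  out {0}∪∅={0}
  n4('cc'): parent n3 fail=0; on 'c' 0 → fail=3;  out ∅∪∅=∅
  n5('ccb'): parent n4 fail=3; on 'b' 3→0 → fail=1;  out ∅∪∅=∅
  n6('ccbc'): parent n5 fail=1; on 'c' 1→0 → fail=3;  out ∅∪∅=∅
  n7('ccbcb'): parent n6 fail=3; on 'b' 3→0 → fail=1;  out ∅∪∅=∅
  n8('ccbcba'): parent n7 fail=1; on 'a' 1 → fail=2;  out {1}∪{0}={0,1}

Scan:
pos 0 'c': at 3
pos 1 'c': at 4
pos 2 'c': at 4 (fail-walked)
pos 3 'b': at 5
pos 4 'c': at 6
pos 5 'b': at 7
pos 6 'a': at 8  ** P0@[5:6],P1@[1:6]
pos 7 'c': at 3 (fail-walked)
pos 8 'c': at 4
pos 9 'b': at 5
pos 10 'c': at 6
pos 11 'b': at 7
pos 12 'a': at 8  ** P0@[11:12],P1@[7:12]
pos 13 'b': at 1 (fail-walked)
pos 14 'b': at 1 (fail-walked)
pos 15 'a': at 2  ** P0@[14:15]
pos 16 'c': at 3 (fail-walked)
pos 17 'c': at 4
pos 18 'b': at 5
pos 19 'c': at 6
pos 20 'b': at 7
pos 21 'a': at 8  ** P0@[20:21],P1@[16:21]
pos 22 'b': at 1 (fail-walked)
pos 23 'c': at 3 (fail-walked)
pos 24 'c': at 4
pos 25 'b': at 5
pos 26 'c': at 6
pos 27 'b': at 7
pos 28 'a': at 8  ** P0@[27:28],P1@[23:28]
pos 29 'b': at 1 (fail-walked)
pos 30 'a': at 2  ** P0@[29:30]
pos 31 'b': at 1 (fail-walked)
pos 32 'a': at 2  ** P0@[31:32]
pos 33 'b': at 1 (fail-walked)
pos 34 'a': at 2  ** P0@[33:34]
pos 35 'b': at 1 (fail-walked)

Result: [[6,0],[6,1],[12,0],[12,1],[15,0],[21,0],[21,1],[28,0],[28,1],[30,0],[32,0],[34,0]]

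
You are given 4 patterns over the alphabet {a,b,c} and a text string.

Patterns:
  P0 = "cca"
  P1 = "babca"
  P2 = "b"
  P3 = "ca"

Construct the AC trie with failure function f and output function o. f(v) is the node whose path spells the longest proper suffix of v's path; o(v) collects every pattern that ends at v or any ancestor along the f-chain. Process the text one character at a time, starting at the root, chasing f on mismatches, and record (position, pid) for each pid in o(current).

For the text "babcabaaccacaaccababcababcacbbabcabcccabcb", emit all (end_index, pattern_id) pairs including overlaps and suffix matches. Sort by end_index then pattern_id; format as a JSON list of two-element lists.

Build automaton:
Trie (insert patterns):
  0='ε' goto b→4 c→1
  1='c' goto a→9 c→2
  2='cc' goto a→3
  3='cca' goto ·  ←P0
  4='b' goto a→5  ←P2
  5='ba' goto b→6
  6='bab' goto c→7
  7='babc' goto a→8
  8='babca' goto ·  ←P1
  9='ca' goto ·  ←P3

Failure links (BFS by depth):
  n1('c'): parent n0 fail=0; on 'c' 0 → fail=0;  out ∅∪∅=∅
  n4('b'): parent n0 fail=0; on 'b' 0 → fail=0;  out {2}∪∅={2}
  n2('cc'): parent n1 fail=0; on 'c' 0 → fail=1;  out ∅∪∅=∅
  n5('ba'): parent n4 fail=0; on 'a' 0 → fail=0;  out ∅∪∅=∅
  n9('ca'): parent n1 fail=0; on 'a' 0 → fail=0;  out {3}∪∅={3}
  n3('cca'): parent n2 fail=1; on 'a' 1 → fail=9;  out {0}∪{3}={0,3}
  n6('bab'): parent n5 fail=0; on 'b' 0 → fail=4;  out ∅∪{2}={2}
  n7('babc'): parent n6 fail=4; on 'c' 4→0 → fail=1;  out ∅∪∅=∅
  n8('babca'): parent n7 fail=1; on 'a' 1 → fail=9;  out {1}∪{3}={1,3}

Scan:
pos 0 'b': at 4  → match P2@[0:0]
pos 1 'a': at 5
pos 2 'b': at 6  → match P2@[2:2]
pos 3 'c': at 7
pos 4 'a': at 8  → match P1@[0:4],P3@[3:4]
pos 5 'b': at 4 (via fail)  → match P2@[5:5]
pos 6 'a': at 5
pos 7 'a': at 0 (via fail)
pos 8 'c': at 1
pos 9 'c': at 2
pos 10 'a': at 3  → match P0@[8:10],P3@[9:10]
pos 11 'c': at 1 (via fail)
pos 12 'a': at 9  → match P3@[11:12]
pos 13 'a': at 0 (via fail)
pos 14 'c': at 1
pos 15 'c': at 2
pos 16 'a': at 3  → match P0@[14:16],P3@[15:16]
pos 17 'b': at 4 (via fail)  → match P2@[17:17]
pos 18 'a': at 5
pos 19 'b': at 6  → match P2@[19:19]
pos 20 'c': at 7
pos 21 'a': at 8  → match P1@[17:21],P3@[20:21]
pos 22 'b': at 4 (via fail)  → match P2@[22:22]
pos 23 'a': at 5
pos 24 'b': at 6  → match P2@[24:24]
pos 25 'c': at 7
pos 26 'a': at 8  → match P1@[22:26],P3@[25:26]
pos 27 'c': at 1 (via fail)
pos 28 'b': at 4 (via fail)  → match P2@[28:28]
pos 29 'b': at 4 (via fail)  → match P2@[29:29]
pos 30 'a': at 5
pos 31 'b': at 6  → match P2@[31:31]
pos 32 'c': at 7
pos 33 'a': at 8  → match P1@[29:33],P3@[32:33]
pos 34 'b': at 4 (via fail)  → match P2@[34:34]
pos 35 'c': at 1 (via fail)
pos 36 'c': at 2
pos 37 'c': at 2 (via fail)
pos 38 'a': at 3  → match P0@[36:38],P3@[37:38]
pos 39 'b': at 4 (via fail)  → match P2@[39:39]
pos 40 'c': at 1 (via fail)
pos 41 'b': at 4 (via fail)  → match P2@[41:41]

Result: [[0,2],[2,2],[4,1],[4,3],[5,2],[10,0],[10,3],[12,3],[16,0],[16,3],[17,2],[19,2],[21,1],[21,3],[22,2],[24,2],[26,1],[26,3],[28,2],[29,2],[31,2],[33,1],[33,3],[34,2],[38,0],[38,3],[39,2],[41,2]]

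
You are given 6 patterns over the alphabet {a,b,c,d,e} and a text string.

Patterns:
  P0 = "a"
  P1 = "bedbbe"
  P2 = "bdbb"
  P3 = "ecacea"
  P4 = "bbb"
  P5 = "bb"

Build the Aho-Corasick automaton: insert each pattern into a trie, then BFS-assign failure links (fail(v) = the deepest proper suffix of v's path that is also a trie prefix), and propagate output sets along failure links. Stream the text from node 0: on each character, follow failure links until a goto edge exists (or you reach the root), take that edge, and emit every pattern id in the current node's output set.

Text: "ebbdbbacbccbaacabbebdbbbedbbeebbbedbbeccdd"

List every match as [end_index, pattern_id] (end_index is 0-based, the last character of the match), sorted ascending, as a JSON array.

Construct AC machine:
Trie (insert patterns):
  n0 'ε': a→1 b→2 e→11
  n1 'a': ·  ←P0
  n2 'b': b→17 d→8 e→3
  n3 'be': d→4
  n4 'bed': b→5
  n5 'bedb': b→6
  n6 'bedbb': e→7
  n7 'bedbbe': ·  ←P1
  n8 'bd': b→9
  n9 'bdb': b→10
  n10 'bdbb': ·  ←P2
  n11 'e': c→12
  n12 'ec': a→13
  n13 'eca': c→14
  n14 'ecac': e→15
  n15 'ecace': a→16
  n16 'ecacea': ·  ←P3
  n17 'bb': b→18  ←P5
  n18 'bbb': ·  ←P4

Failure links (BFS by depth):
  fail(1) 'a': from fail(0)=0 chase 'a': 0 ⇒ 0;  out={0}∪out(0)={0}
  fail(2) 'b': from fail(0)=0 chase 'b': 0 ⇒ 0;  out=∅∪out(0)=∅
  fail(11) 'e': from fail(0)=0 chase 'e': 0 ⇒ 0;  out=∅∪out(0)=∅
  fail(3) 'be': from fail(2)=0 chase 'e': 0 ⇒ 11;  out=∅∪out(11)=∅
  fail(8) 'bd': from fail(2)=0 chase 'd': 0 ⇒ 0;  out=∅∪out(0)=∅
  fail(12) 'ec': from fail(11)=0 chase 'c': 0 ⇒ 0;  out=∅∪out(0)=∅
  fail(17) 'bb': from fail(2)=0 chase 'b': 0 ⇒ 2;  out={5}∪out(2)={5}
  fail(4) 'bed': from fail(3)=11 chase 'd': 11→0 ⇒ 0;  out=∅∪out(0)=∅
  fail(9) 'bdb': from fail(8)=0 chase 'b': 0 ⇒ 2;  out=∅∪out(2)=∅
  fail(13) 'eca': from fail(12)=0 chase 'a': 0 ⇒ 1;  out=∅∪out(1)={0}
  fail(18) 'bbb': from fail(17)=2 chase 'b': 2 ⇒ 17;  out={4}∪out(17)={4,5}
  fail(5) 'bedb': from fail(4)=0 chase 'b': 0 ⇒ 2;  out=∅∪out(2)=∅
  fail(10) 'bdbb': from fail(9)=2 chase 'b': 2 ⇒ 17;  out={2}∪out(17)={2,5}
  fail(14) 'ecac': from fail(13)=1 chase 'c': 1→0 ⇒ 0;  out=∅∪out(0)=∅
  fail(6) 'bedbb': from fail(5)=2 chase 'b': 2 ⇒ 17;  out=∅∪out(17)={5}
  fail(15) 'ecace': from fail(14)=0 chase 'e': 0 ⇒ 11;  out=∅∪out(11)=∅
  fail(7) 'bedbbe': from fail(6)=17 chase 'e': 17→2 ⇒ 3;  out={1}∪out(3)={1}
  fail(16) 'ecacea': from fail(15)=11 chase 'a': 11→0 ⇒ 1;  out={3}∪out(1)={0,3}

Scan:
[0] read 'e'  n0⇒n11
[1] read 'b'  n11⇒n2 ·f
[2] read 'b'  n2⇒n17  → match P5@[1:2]
[3] read 'd'  n17⇒n8 ·f
[4] read 'b'  n8⇒n9
[5] read 'b'  n9⇒n10  → match P2@[2:5],P5@[4:5]
[6] read 'a'  n10⇒n1 ·f  → match P0@[6:6]
[7] read 'c'  n1⇒n0 ·f
[8] read 'b'  n0⇒n2
[9] read 'c'  n2⇒n0 ·f
[10] read 'c'  n0⇒n0
[11] read 'b'  n0⇒n2
[12] read 'a'  n2⇒n1 ·f  → match P0@[12:12]
[13] read 'a'  n1⇒n1 ·f  → match P0@[13:13]
[14] read 'c'  n1⇒n0 ·f
[15] read 'a'  n0⇒n1  → match P0@[15:15]
[16] read 'b'  n1⇒n2 ·f
[17] read 'b'  n2⇒n17  → match P5@[16:17]
[18] read 'e'  n17⇒n3 ·f
[19] read 'b'  n3⇒n2 ·f
[20] read 'd'  n2⇒n8
[21] read 'b'  n8⇒n9
[22] read 'b'  n9⇒n10  → match P2@[19:22],P5@[21:22]
[23] read 'b'  n10⇒n18 ·f  → match P4@[21:23],P5@[22:23]
[24] read 'e'  n18⇒n3 ·f
[25] read 'd'  n3⇒n4
[26] read 'b'  n4⇒n5
[27] read 'b'  n5⇒n6  → match P5@[26:27]
[28] read 'e'  n6⇒n7  → match P1@[23:28]
[29] read 'e'  n7⇒n11 ·f
[30] read 'b'  n11⇒n2 ·f
[31] read 'b'  n2⇒n17  → match P5@[30:31]
[32] read 'b'  n17⇒n18  → match P4@[30:32],P5@[31:32]
[33] read 'e'  n18⇒n3 ·f
[34] read 'd'  n3⇒n4
[35] read 'b'  n4⇒n5
[36] read 'b'  n5⇒n6  → match P5@[35:36]
[37] read 'e'  n6⇒n7  → match P1@[32:37]
[38] read 'c'  n7⇒n12 ·f
[39] read 'c'  n12⇒n0 ·f
[40] read 'd'  n0⇒n0
[41] read 'd'  n0⇒n0

Result: [[2,5],[5,2],[5,5],[6,0],[12,0],[13,0],[15,0],[17,5],[22,2],[22,5],[23,4],[23,5],[27,5],[28,1],[31,5],[32,4],[32,5],[36,5],[37,1]]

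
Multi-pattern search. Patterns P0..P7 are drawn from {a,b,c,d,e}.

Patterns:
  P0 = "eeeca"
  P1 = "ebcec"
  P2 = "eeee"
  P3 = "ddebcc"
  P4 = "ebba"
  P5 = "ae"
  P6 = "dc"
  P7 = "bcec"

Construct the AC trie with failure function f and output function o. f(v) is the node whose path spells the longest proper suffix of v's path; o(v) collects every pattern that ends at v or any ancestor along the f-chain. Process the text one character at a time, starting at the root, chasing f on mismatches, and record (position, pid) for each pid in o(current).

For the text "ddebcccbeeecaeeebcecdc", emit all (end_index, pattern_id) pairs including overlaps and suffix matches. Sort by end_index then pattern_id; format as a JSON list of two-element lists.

Construct AC machine:
Trie nodes:
  n0 'ε': a→19 b→22 d→11 e→1
  n1 'e': b→6 e→2
  n2 'ee': e→3
  n3 'eee': c→4 e→10
  n4 'eeec': a→5
  n5 'eeeca': ·  ←P0
  n6 'eb': b→17 c→7
  n7 'ebc': e→8
  n8 'ebce': c→9
  n9 'ebcec': ·  ←P1
  n10 'eeee': ·  ←P2
  n11 'd': c→21 d→12
  n12 'dd': e→13
  n13 'dde': b→14
  n14 'ddeb': c→15
  n15 'ddebc': c→16
  n16 'ddebcc': ·  ←P3
  n17 'ebb': a→18
  n18 'ebba': ·  ←P4
  n19 'a': e→20
  n20 'ae': ·  ←P5
  n21 'dc': ·  ←P6
  n22 'b': c→23
  n23 'bc': e→24
  n24 'bce': c→25
  n25 'bcec': ·  ←P7

BFS fail/out derivation:
  fail(1) 'e': from fail(0)=0 chase 'e': 0 ⇒ 0;  out=∅∪out(0)=∅
  fail(11) 'd': from fail(0)=0 chase 'd': 0 ⇒ 0;  out=∅∪out(0)=∅
  fail(19) 'a': from fail(0)=0 chase 'a': 0 ⇒ 0;  out=∅∪out(0)=∅
  fail(22) 'b': from fail(0)=0 chase 'b': 0 ⇒ 0;  out=∅∪out(0)=∅
  fail(2) 'ee': from fail(1)=0 chase 'e': 0 ⇒ 1;  out=∅∪out(1)=∅
  fail(6) 'eb': from fail(1)=0 chase 'b': 0 ⇒ 22;  out=∅∪out(22)=∅
  fail(12) 'dd': from fail(11)=0 chase 'd': 0 ⇒ 11;  out=∅∪out(11)=∅
  fail(20) 'ae': from fail(19)=0 chase 'e': 0 ⇒ 1;  out={5}∪out(1)={5}
  fail(21) 'dc': from fail(11)=0 chase 'c': 0 ⇒ 0;  out={6}∪out(0)={6}
  fail(23) 'bc': from fail(22)=0 chase 'c': 0 ⇒ 0;  out=∅∪out(0)=∅
  fail(3) 'eee': from fail(2)=1 chase 'e': 1 ⇒ 2;  out=∅∪out(2)=∅
  fail(7) 'ebc': from fail(6)=22 chase 'c': 22 ⇒ 23;  out=∅∪out(23)=∅
  fail(13) 'dde': from fail(12)=11 chase 'e': 11→0 ⇒ 1;  out=∅∪out(1)=∅
  fail(17) 'ebb': from fail(6)=22 chase 'b': 22→0 ⇒ 22;  out=∅∪out(22)=∅
  fail(24) 'bce': from fail(23)=0 chase 'e': 0 ⇒ 1;  out=∅∪out(1)=∅
  fail(4) 'eeec': from fail(3)=2 chase 'c': 2→1→0 ⇒ 0;  out=∅∪out(0)=∅
  fail(8) 'ebce': from fail(7)=23 chase 'e': 23 ⇒ 24;  out=∅∪out(24)=∅
  fail(10) 'eeee': from fail(3)=2 chase 'e': 2 ⇒ 3;  out={2}∪out(3)={2}
  fail(14) 'ddeb': from fail(13)=1 chase 'b': 1 ⇒ 6;  out=∅∪out(6)=∅
  fail(18) 'ebba': from fail(17)=22 chase 'a': 22→0 ⇒ 19;  out={4}∪out(19)={4}
  fail(25) 'bcec': from fail(24)=1 chase 'c': 1→0 ⇒ 0;  out={7}∪out(0)={7}
  fail(5) 'eeeca': from fail(4)=0 chase 'a': 0 ⇒ 19;  out={0}∪out(19)={0}
  fail(9) 'ebcec': from fail(8)=24 chase 'c': 24 ⇒ 25;  out={1}∪out(25)={1,7}
  fail(15) 'ddebc': from fail(14)=6 chase 'c': 6 ⇒ 7;  out=∅∪out(7)=∅
  fail(16) 'ddebcc': from fail(15)=7 chase 'c': 7→23→0 ⇒ 0;  out={3}∪out(0)={3}

Run:
[0] read 'd'  n0⇒n11
[1] read 'd'  n11⇒n12
[2] read 'e'  n12⇒n13
[3] read 'b'  n13⇒n14
[4] read 'c'  n14⇒n15
[5] read 'c'  n15⇒n16  emit P3@[0:5]
[6] read 'c'  n16⇒n0 ·f
[7] read 'b'  n0⇒n22
[8] read 'e'  n22⇒n1 ·f
[9] read 'e'  n1⇒n2
[10] read 'e'  n2⇒n3
[11] read 'c'  n3⇒n4
[12] read 'a'  n4⇒n5  emit P0@[8:12]
[13] read 'e'  n5⇒n20 ·f  emit P5@[12:13]
[14] read 'e'  n20⇒n2 ·f
[15] read 'e'  n2⇒n3
[16] read 'b'  n3⇒n6 ·f
[17] read 'c'  n6⇒n7
[18] read 'e'  n7⇒n8
[19] read 'c'  n8⇒n9  emit P1@[15:19],P7@[16:19]
[20] read 'd'  n9⇒n11 ·f
[21] read 'c'  n11⇒n21  emit P6@[20:21]

Result: [[5,3],[12,0],[13,5],[19,1],[19,7],[21,6]]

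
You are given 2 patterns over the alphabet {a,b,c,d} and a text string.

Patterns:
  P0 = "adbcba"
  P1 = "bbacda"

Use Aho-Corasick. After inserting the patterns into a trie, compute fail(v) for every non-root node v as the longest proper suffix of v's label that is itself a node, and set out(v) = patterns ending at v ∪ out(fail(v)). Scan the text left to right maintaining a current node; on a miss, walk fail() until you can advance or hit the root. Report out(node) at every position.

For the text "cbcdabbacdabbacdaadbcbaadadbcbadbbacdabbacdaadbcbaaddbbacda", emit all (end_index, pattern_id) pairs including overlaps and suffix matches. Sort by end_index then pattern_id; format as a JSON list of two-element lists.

Construct AC machine:
Trie (insert patterns):
  n0 'ε': a→1 b→7
  n1 'a': d→2
  n2 'ad': b→3
  n3 'adb': c→4
  n4 'adbc': b→5
  n5 'adbcb': a→6
  n6 'adbcba': ·  [P0 ends]
  n7 'b': b→8
  n8 'bb': a→9
  n9 'bba': c→10
  n10 'bbac': d→11
  n11 'bbacd': a→12
  n12 'bbacda': ·  [P1 ends]

Failure links (BFS by depth):
  fail(1) 'a': from fail(0)=0 chase 'a': 0 ⇒ 0;  out=∅∪out(0)=∅
  fail(7) 'b': from fail(0)=0 chase 'b': 0 ⇒ 0;  out=∅∪out(0)=∅
  fail(2) 'ad': from fail(1)=0 chase 'd': 0 ⇒ 0;  out=∅∪out(0)=∅
  fail(8) 'bb': from fail(7)=0 chase 'b': 0 ⇒ 7;  out=∅∪out(7)=∅
  fail(3) 'adb': from fail(2)=0 chase 'b': 0 ⇒ 7;  out=∅∪out(7)=∅
  fail(9) 'bba': from fail(8)=7 chase 'a': 7→0 ⇒ 1;  out=∅∪out(1)=∅
  fail(4) 'adbc': from fail(3)=7 chase 'c': 7→0 ⇒ 0;  out=∅∪out(0)=∅
  fail(10) 'bbac': from fail(9)=1 chase 'c': 1→0 ⇒ 0;  out=∅∪out(0)=∅
  fail(5) 'adbcb': from fail(4)=0 chase 'b': 0 ⇒ 7;  out=∅∪out(7)=∅
  fail(11) 'bbacd': from fail(10)=0 chase 'd': 0 ⇒ 0;  out=∅∪out(0)=∅
  fail(6) 'adbcba': from fail(5)=7 chase 'a': 7→0 ⇒ 1;  out={0}∪out(1)={0}
  fail(12) 'bbacda': from fail(11)=0 chase 'a': 0 ⇒ 1;  out={1}∪out(1)={1}

Run:
i=0 'c': node 0→0
i=1 'b': node 0→7
i=2 'c': node 7→0 (fail-walked)
i=3 'd': node 0→0
i=4 'a': node 0→1
i=5 'b': node 1→7 (fail-walked)
i=6 'b': node 7→8
i=7 'a': node 8→9
i=8 'c': node 9→10
i=9 'd': node 10→11
i=10 'a': node 11→12  emit P1@[5:10]
i=11 'b': node 12→7 (fail-walked)
i=12 'b': node 7→8
i=13 'a': node 8→9
i=14 'c': node 9→10
i=15 'd': node 10→11
i=16 'a': node 11→12  emit P1@[11:16]
i=17 'a': node 12→1 (fail-walked)
i=18 'd': node 1→2
i=19 'b': node 2→3
i=20 'c': node 3→4
i=21 'b': node 4→5
i=22 'a': node 5→6  emit P0@[17:22]
i=23 'a': node 6→1 (fail-walked)
i=24 'd': node 1→2
i=25 'a': node 2→1 (fail-walked)
i=26 'd': node 1→2
i=27 'b': node 2→3
i=28 'c': node 3→4
i=29 'b': node 4→5
i=30 'a': node 5→6  emit P0@[25:30]
i=31 'd': node 6→2 (fail-walked)
i=32 'b': node 2→3
i=33 'b': node 3→8 (fail-walked)
i=34 'a': node 8→9
i=35 'c': node 9→10
i=36 'd': node 10→11
i=37 'a': node 11→12  emit P1@[32:37]
i=38 'b': node 12→7 (fail-walked)
i=39 'b': node 7→8
i=40 'a': node 8→9
i=41 'c': node 9→10
i=42 'd': node 10→11
i=43 'a': node 11→12  emit P1@[38:43]
i=44 'a': node 12→1 (fail-walked)
i=45 'd': node 1→2
i=46 'b': node 2→3
i=47 'c': node 3→4
i=48 'b': node 4→5
i=49 'a': node 5→6  emit P0@[44:49]
i=50 'a': node 6→1 (fail-walked)
i=51 'd': node 1→2
i=52 'd': node 2→0 (fail-walked)
i=53 'b': node 0→7
i=54 'b': node 7→8
i=55 'a': node 8→9
i=56 'c': node 9→10
i=57 'd': node 10→11
i=58 'a': node 11→12  emit P1@[53:58]

All matches (sorted): [[10,1],[16,1],[22,0],[30,0],[37,1],[43,1],[49,0],[58,1]]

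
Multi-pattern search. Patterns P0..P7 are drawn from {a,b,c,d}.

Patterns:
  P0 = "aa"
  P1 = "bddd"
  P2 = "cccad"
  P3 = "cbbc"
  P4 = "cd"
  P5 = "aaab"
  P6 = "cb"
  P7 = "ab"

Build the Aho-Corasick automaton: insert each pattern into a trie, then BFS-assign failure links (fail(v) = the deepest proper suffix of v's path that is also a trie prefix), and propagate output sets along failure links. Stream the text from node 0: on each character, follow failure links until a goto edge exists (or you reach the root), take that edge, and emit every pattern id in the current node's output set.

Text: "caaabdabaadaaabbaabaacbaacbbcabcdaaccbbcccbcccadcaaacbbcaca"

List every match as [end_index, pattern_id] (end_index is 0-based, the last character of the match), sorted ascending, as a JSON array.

Construct AC machine:
Trie nodes:
  0='ε' goto a→1 b→3 c→7
  1='a' goto a→2 b→18
  2='aa' goto a→16  ←P0
  3='b' goto d→4
  4='bd' goto d→5
  5='bdd' goto d→6
  6='bddd' goto ·  ←P1
  7='c' goto b→12 c→8 d→15
  8='cc' goto c→9
  9='ccc' goto a→10
  10='ccca' goto d→11
  11='cccad' goto ·  ←P2
  12='cb' goto b→13  ←P6
  13='cbb' goto c→14
  14='cbbc' goto ·  ←P3
  15='cd' goto ·  ←P4
  16='aaa' goto b→17
  17='aaab' goto ·  ←P5
  18='ab' goto ·  ←P7

Failure links (BFS by depth):
  fail(1) 'a': from fail(0)=0 chase 'a': 0 ⇒ 0;  out=∅∪out(0)=∅
  fail(3) 'b': from fail(0)=0 chase 'b': 0 ⇒ 0;  out=∅∪out(0)=∅
  fail(7) 'c': from fail(0)=0 chase 'c': 0 ⇒ 0;  out=∅∪out(0)=∅
  fail(2) 'aa': from fail(1)=0 chase 'a': 0 ⇒ 1;  out={0}∪out(1)={0}
  fail(4) 'bd': from fail(3)=0 chase 'd': 0 ⇒ 0;  out=∅∪out(0)=∅
  fail(8) 'cc': from fail(7)=0 chase 'c': 0 ⇒ 7;  out=∅∪out(7)=∅
  fail(12) 'cb': from fail(7)=0 chase 'b': 0 ⇒ 3;  out={6}∪out(3)={6}
  fail(15) 'cd': from fail(7)=0 chase 'd': 0 ⇒ 0;  out={4}∪out(0)={4}
  fail(18) 'ab': from fail(1)=0 chase 'b': 0 ⇒ 3;  out={7}∪out(3)={7}
  fail(5) 'bdd': from fail(4)=0 chase 'd': 0 ⇒ 0;  out=∅∪out(0)=∅
  fail(9) 'ccc': from fail(8)=7 chase 'c': 7 ⇒ 8;  out=∅∪out(8)=∅
  fail(13) 'cbb': from fail(12)=3 chase 'b': 3→0 ⇒ 3;  out=∅∪out(3)=∅
  fail(16) 'aaa': from fail(2)=1 chase 'a': 1 ⇒ 2;  out=∅∪out(2)={0}
  fail(6) 'bddd': from fail(5)=0 chase 'd': 0 ⇒ 0;  out={1}∪out(0)={1}
  fail(10) 'ccca': from fail(9)=8 chase 'a': 8→7→0 ⇒ 1;  out=∅∪out(1)=∅
  fail(14) 'cbbc': from fail(13)=3 chase 'c': 3→0 ⇒ 7;  out={3}∪out(7)={3}
  fail(17) 'aaab': from fail(16)=2 chase 'b': 2→1 ⇒ 18;  out={5}∪out(18)={5,7}
  fail(11) 'cccad': from fail(10)=1 chase 'd': 1→0 ⇒ 0;  out={2}∪out(0)={2}

Scan:
pos 0 'c': at 7
pos 1 'a': at 1 ·f
pos 2 'a': at 2  → match P0@[1:2]
pos 3 'a': at 16  → match P0@[2:3]
pos 4 'b': at 17  → match P5@[1:4],P7@[3:4]
pos 5 'd': at 4 ·f
pos 6 'a': at 1 ·f
pos 7 'b': at 18  → match P7@[6:7]
pos 8 'a': at 1 ·f
pos 9 'a': at 2  → match P0@[8:9]
pos 10 'd': at 0 ·f
pos 11 'a': at 1
pos 12 'a': at 2  → match P0@[11:12]
pos 13 'a': at 16  → match P0@[12:13]
pos 14 'b': at 17  → match P5@[11:14],P7@[13:14]
pos 15 'b': at 3 ·f
pos 16 'a': at 1 ·f
pos 17 'a': at 2  → match P0@[16:17]
pos 18 'b': at 18 ·f  → match P7@[17:18]
pos 19 'a': at 1 ·f
pos 20 'a': at 2  → match P0@[19:20]
pos 21 'c': at 7 ·f
pos 22 'b': at 12  → match P6@[21:22]
pos 23 'a': at 1 ·f
pos 24 'a': at 2  → match P0@[23:24]
pos 25 'c': at 7 ·f
pos 26 'b': at 12  → match P6@[25:26]
pos 27 'b': at 13
pos 28 'c': at 14  → match P3@[25:28]
pos 29 'a': at 1 ·f
pos 30 'b': at 18  → match P7@[29:30]
pos 31 'c': at 7 ·f
pos 32 'd': at 15  → match P4@[31:32]
pos 33 'a': at 1 ·f
pos 34 'a': at 2  → match P0@[33:34]
pos 35 'c': at 7 ·f
pos 36 'c': at 8
pos 37 'b': at 12 ·f  → match P6@[36:37]
pos 38 'b': at 13
pos 39 'c': at 14  → match P3@[36:39]
pos 40 'c': at 8 ·f
pos 41 'c': at 9
pos 42 'b': at 12 ·f  → match P6@[41:42]
pos 43 'c': at 7 ·f
pos 44 'c': at 8
pos 45 'c': at 9
pos 46 'a': at 10
pos 47 'd': at 11  → match P2@[43:47]
pos 48 'c': at 7 ·f
pos 49 'a': at 1 ·f
pos 50 'a': at 2  → match P0@[49:50]
pos 51 'a': at 16  → match P0@[50:51]
pos 52 'c': at 7 ·f
pos 53 'b': at 12  → match P6@[52:53]
pos 54 'b': at 13
pos 55 'c': at 14  → match P3@[52:55]
pos 56 'a': at 1 ·f
pos 57 'c': at 7 ·f
pos 58 'a': at 1 ·f

Result: [[2,0],[3,0],[4,5],[4,7],[7,7],[9,0],[12,0],[13,0],[14,5],[14,7],[17,0],[18,7],[20,0],[22,6],[24,0],[26,6],[28,3],[30,7],[32,4],[34,0],[37,6],[39,3],[42,6],[47,2],[50,0],[51,0],[53,6],[55,3]]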